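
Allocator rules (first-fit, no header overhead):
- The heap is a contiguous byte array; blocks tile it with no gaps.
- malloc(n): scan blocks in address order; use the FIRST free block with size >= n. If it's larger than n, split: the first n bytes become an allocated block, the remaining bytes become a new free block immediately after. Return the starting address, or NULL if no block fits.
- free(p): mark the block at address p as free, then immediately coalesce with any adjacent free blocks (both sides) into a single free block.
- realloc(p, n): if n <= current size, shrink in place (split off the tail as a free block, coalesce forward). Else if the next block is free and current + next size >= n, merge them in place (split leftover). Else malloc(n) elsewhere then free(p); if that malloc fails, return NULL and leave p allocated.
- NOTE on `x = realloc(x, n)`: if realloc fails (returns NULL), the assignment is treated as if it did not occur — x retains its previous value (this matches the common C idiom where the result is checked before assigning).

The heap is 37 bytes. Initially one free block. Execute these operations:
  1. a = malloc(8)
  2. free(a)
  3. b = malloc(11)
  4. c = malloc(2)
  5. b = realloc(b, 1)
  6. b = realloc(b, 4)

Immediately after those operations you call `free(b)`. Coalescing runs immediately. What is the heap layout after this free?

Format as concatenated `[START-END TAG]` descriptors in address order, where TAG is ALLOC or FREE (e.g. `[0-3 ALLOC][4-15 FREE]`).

Answer: [0-10 FREE][11-12 ALLOC][13-36 FREE]

Derivation:
Op 1: a = malloc(8) -> a = 0; heap: [0-7 ALLOC][8-36 FREE]
Op 2: free(a) -> (freed a); heap: [0-36 FREE]
Op 3: b = malloc(11) -> b = 0; heap: [0-10 ALLOC][11-36 FREE]
Op 4: c = malloc(2) -> c = 11; heap: [0-10 ALLOC][11-12 ALLOC][13-36 FREE]
Op 5: b = realloc(b, 1) -> b = 0; heap: [0-0 ALLOC][1-10 FREE][11-12 ALLOC][13-36 FREE]
Op 6: b = realloc(b, 4) -> b = 0; heap: [0-3 ALLOC][4-10 FREE][11-12 ALLOC][13-36 FREE]
free(b): b = 0 -> block [0-3 ALLOC]; mark free, coalesce with adjacent free neighbors -> [0-10 FREE][11-12 ALLOC][13-36 FREE]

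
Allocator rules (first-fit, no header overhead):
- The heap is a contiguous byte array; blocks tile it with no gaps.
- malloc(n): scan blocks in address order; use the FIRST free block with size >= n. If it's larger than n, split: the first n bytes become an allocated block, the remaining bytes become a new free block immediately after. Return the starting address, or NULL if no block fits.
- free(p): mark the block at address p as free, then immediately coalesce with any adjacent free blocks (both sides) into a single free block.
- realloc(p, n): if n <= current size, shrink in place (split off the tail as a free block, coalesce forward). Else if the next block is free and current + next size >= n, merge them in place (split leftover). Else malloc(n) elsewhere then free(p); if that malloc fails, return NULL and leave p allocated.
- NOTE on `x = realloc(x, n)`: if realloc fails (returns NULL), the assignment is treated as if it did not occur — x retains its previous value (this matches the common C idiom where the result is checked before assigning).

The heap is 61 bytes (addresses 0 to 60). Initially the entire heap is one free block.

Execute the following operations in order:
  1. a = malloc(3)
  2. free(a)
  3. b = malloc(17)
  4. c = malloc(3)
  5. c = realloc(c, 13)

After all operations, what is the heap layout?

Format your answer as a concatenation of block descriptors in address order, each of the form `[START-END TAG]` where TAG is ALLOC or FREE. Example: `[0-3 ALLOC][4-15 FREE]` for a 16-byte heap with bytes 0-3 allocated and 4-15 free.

Op 1: a = malloc(3) -> a = 0; heap: [0-2 ALLOC][3-60 FREE]
Op 2: free(a) -> (freed a); heap: [0-60 FREE]
Op 3: b = malloc(17) -> b = 0; heap: [0-16 ALLOC][17-60 FREE]
Op 4: c = malloc(3) -> c = 17; heap: [0-16 ALLOC][17-19 ALLOC][20-60 FREE]
Op 5: c = realloc(c, 13) -> c = 17; heap: [0-16 ALLOC][17-29 ALLOC][30-60 FREE]

Answer: [0-16 ALLOC][17-29 ALLOC][30-60 FREE]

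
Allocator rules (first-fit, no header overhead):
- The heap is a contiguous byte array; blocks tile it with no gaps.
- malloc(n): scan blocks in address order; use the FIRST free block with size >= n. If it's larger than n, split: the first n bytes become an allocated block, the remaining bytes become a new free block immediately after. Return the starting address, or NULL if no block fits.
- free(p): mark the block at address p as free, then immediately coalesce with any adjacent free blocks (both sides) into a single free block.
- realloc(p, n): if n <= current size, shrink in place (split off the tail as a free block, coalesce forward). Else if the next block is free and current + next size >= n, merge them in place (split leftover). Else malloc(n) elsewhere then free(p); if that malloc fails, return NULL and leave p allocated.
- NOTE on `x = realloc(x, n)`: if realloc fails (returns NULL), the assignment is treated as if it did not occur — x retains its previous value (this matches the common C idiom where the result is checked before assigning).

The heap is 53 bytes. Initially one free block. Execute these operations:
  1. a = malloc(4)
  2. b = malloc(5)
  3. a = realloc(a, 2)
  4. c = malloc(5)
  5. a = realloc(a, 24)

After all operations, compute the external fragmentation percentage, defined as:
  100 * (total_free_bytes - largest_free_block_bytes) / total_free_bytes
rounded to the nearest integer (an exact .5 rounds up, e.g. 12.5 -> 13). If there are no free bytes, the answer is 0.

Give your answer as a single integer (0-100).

Op 1: a = malloc(4) -> a = 0; heap: [0-3 ALLOC][4-52 FREE]
Op 2: b = malloc(5) -> b = 4; heap: [0-3 ALLOC][4-8 ALLOC][9-52 FREE]
Op 3: a = realloc(a, 2) -> a = 0; heap: [0-1 ALLOC][2-3 FREE][4-8 ALLOC][9-52 FREE]
Op 4: c = malloc(5) -> c = 9; heap: [0-1 ALLOC][2-3 FREE][4-8 ALLOC][9-13 ALLOC][14-52 FREE]
Op 5: a = realloc(a, 24) -> a = 14; heap: [0-3 FREE][4-8 ALLOC][9-13 ALLOC][14-37 ALLOC][38-52 FREE]
Free blocks: [4 15] total_free=19 largest=15 -> 100*(19-15)/19 = 400/19 ≈ 21.053 -> rounds to 21

Answer: 21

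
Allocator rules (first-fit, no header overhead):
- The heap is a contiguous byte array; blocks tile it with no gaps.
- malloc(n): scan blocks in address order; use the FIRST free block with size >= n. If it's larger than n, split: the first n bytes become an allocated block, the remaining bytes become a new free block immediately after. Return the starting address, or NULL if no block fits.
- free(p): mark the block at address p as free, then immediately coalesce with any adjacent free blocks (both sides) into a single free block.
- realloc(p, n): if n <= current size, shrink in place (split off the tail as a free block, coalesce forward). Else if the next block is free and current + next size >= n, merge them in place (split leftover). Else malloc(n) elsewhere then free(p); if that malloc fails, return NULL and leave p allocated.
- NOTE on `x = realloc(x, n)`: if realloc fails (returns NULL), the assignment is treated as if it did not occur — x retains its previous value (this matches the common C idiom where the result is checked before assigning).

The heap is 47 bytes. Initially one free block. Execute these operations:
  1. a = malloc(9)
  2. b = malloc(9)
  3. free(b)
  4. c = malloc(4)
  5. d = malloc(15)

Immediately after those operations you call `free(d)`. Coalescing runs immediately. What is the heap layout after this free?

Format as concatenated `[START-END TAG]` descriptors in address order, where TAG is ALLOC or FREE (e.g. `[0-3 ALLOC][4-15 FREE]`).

Op 1: a = malloc(9) -> a = 0; heap: [0-8 ALLOC][9-46 FREE]
Op 2: b = malloc(9) -> b = 9; heap: [0-8 ALLOC][9-17 ALLOC][18-46 FREE]
Op 3: free(b) -> (freed b); heap: [0-8 ALLOC][9-46 FREE]
Op 4: c = malloc(4) -> c = 9; heap: [0-8 ALLOC][9-12 ALLOC][13-46 FREE]
Op 5: d = malloc(15) -> d = 13; heap: [0-8 ALLOC][9-12 ALLOC][13-27 ALLOC][28-46 FREE]
free(d): d = 13 -> block [13-27 ALLOC]; mark free, coalesce with adjacent free neighbors -> [0-8 ALLOC][9-12 ALLOC][13-46 FREE]

Answer: [0-8 ALLOC][9-12 ALLOC][13-46 FREE]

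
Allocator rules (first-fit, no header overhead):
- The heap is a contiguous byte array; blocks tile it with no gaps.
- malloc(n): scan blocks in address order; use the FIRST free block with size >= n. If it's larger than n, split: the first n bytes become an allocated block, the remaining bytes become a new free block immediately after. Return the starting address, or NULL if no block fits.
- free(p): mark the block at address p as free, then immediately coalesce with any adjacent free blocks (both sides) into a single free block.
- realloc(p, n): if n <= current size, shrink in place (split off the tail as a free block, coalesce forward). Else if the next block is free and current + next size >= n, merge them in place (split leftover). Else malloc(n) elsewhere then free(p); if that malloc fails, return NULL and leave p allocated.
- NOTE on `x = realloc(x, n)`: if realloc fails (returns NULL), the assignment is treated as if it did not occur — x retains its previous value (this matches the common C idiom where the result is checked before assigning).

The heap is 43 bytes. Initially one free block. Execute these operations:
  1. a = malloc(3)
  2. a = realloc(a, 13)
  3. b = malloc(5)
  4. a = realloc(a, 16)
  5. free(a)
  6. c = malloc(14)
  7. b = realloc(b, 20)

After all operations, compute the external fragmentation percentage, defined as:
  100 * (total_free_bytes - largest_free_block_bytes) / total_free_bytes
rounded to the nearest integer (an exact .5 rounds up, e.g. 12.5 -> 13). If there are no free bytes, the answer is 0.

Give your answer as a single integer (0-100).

Answer: 46

Derivation:
Op 1: a = malloc(3) -> a = 0; heap: [0-2 ALLOC][3-42 FREE]
Op 2: a = realloc(a, 13) -> a = 0; heap: [0-12 ALLOC][13-42 FREE]
Op 3: b = malloc(5) -> b = 13; heap: [0-12 ALLOC][13-17 ALLOC][18-42 FREE]
Op 4: a = realloc(a, 16) -> a = 18; heap: [0-12 FREE][13-17 ALLOC][18-33 ALLOC][34-42 FREE]
Op 5: free(a) -> (freed a); heap: [0-12 FREE][13-17 ALLOC][18-42 FREE]
Op 6: c = malloc(14) -> c = 18; heap: [0-12 FREE][13-17 ALLOC][18-31 ALLOC][32-42 FREE]
Op 7: b = realloc(b, 20) -> NULL (b unchanged); heap: [0-12 FREE][13-17 ALLOC][18-31 ALLOC][32-42 FREE]
Free blocks: [13 11] total_free=24 largest=13 -> 100*(24-13)/24 = 1100/24 ≈ 45.833 -> rounds to 46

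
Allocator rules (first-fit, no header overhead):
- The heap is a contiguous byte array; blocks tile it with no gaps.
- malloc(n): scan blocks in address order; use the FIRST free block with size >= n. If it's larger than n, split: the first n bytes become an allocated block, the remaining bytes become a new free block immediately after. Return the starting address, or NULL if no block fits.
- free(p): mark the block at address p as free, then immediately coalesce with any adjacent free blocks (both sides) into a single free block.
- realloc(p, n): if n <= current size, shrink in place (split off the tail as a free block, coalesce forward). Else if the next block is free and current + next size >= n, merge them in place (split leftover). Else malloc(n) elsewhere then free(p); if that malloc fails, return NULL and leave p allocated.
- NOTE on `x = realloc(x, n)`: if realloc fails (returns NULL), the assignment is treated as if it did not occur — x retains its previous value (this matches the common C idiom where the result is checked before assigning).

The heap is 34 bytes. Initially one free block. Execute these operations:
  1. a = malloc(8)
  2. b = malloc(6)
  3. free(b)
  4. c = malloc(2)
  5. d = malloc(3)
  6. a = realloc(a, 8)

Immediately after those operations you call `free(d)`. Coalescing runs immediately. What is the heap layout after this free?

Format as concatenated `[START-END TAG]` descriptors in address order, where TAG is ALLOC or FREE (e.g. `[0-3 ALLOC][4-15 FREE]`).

Answer: [0-7 ALLOC][8-9 ALLOC][10-33 FREE]

Derivation:
Op 1: a = malloc(8) -> a = 0; heap: [0-7 ALLOC][8-33 FREE]
Op 2: b = malloc(6) -> b = 8; heap: [0-7 ALLOC][8-13 ALLOC][14-33 FREE]
Op 3: free(b) -> (freed b); heap: [0-7 ALLOC][8-33 FREE]
Op 4: c = malloc(2) -> c = 8; heap: [0-7 ALLOC][8-9 ALLOC][10-33 FREE]
Op 5: d = malloc(3) -> d = 10; heap: [0-7 ALLOC][8-9 ALLOC][10-12 ALLOC][13-33 FREE]
Op 6: a = realloc(a, 8) -> a = 0; heap: [0-7 ALLOC][8-9 ALLOC][10-12 ALLOC][13-33 FREE]
free(d): d = 10 -> block [10-12 ALLOC]; mark free, coalesce with adjacent free neighbors -> [0-7 ALLOC][8-9 ALLOC][10-33 FREE]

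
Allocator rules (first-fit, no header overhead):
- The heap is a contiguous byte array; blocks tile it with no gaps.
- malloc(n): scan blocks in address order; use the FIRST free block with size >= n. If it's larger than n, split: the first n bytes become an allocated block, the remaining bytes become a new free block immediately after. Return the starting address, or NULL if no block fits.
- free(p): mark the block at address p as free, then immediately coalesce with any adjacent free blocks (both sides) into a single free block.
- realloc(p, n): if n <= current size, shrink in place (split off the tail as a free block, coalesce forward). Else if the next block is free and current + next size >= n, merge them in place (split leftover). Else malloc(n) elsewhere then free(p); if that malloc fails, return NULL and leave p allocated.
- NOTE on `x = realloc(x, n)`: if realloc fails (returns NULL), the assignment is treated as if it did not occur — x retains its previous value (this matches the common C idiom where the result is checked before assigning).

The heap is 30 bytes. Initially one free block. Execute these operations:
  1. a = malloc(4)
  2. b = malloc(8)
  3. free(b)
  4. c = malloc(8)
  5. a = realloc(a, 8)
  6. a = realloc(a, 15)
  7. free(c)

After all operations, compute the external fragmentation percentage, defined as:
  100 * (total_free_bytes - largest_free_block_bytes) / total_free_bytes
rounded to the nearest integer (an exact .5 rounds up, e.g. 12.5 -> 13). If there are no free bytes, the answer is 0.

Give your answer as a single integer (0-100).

Op 1: a = malloc(4) -> a = 0; heap: [0-3 ALLOC][4-29 FREE]
Op 2: b = malloc(8) -> b = 4; heap: [0-3 ALLOC][4-11 ALLOC][12-29 FREE]
Op 3: free(b) -> (freed b); heap: [0-3 ALLOC][4-29 FREE]
Op 4: c = malloc(8) -> c = 4; heap: [0-3 ALLOC][4-11 ALLOC][12-29 FREE]
Op 5: a = realloc(a, 8) -> a = 12; heap: [0-3 FREE][4-11 ALLOC][12-19 ALLOC][20-29 FREE]
Op 6: a = realloc(a, 15) -> a = 12; heap: [0-3 FREE][4-11 ALLOC][12-26 ALLOC][27-29 FREE]
Op 7: free(c) -> (freed c); heap: [0-11 FREE][12-26 ALLOC][27-29 FREE]
Free blocks: [12 3] total_free=15 largest=12 -> 100*(15-12)/15 = 300/15 = 20

Answer: 20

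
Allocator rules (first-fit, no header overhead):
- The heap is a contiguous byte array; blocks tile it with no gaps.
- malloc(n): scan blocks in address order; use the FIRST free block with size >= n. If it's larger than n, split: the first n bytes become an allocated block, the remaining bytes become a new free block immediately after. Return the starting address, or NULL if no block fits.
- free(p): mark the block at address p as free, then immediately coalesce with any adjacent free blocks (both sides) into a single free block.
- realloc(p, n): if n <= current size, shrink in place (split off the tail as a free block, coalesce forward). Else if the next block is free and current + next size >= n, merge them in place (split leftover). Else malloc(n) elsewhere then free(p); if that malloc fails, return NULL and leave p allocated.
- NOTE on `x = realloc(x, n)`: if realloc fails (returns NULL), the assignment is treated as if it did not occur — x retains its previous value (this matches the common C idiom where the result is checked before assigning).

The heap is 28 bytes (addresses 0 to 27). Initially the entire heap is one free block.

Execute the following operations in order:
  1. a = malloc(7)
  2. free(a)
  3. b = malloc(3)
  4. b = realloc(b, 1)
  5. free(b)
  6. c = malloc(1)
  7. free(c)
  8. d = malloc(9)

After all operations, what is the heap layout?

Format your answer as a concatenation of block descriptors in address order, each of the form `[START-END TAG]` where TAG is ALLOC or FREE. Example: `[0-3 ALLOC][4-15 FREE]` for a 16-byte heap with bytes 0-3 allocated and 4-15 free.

Op 1: a = malloc(7) -> a = 0; heap: [0-6 ALLOC][7-27 FREE]
Op 2: free(a) -> (freed a); heap: [0-27 FREE]
Op 3: b = malloc(3) -> b = 0; heap: [0-2 ALLOC][3-27 FREE]
Op 4: b = realloc(b, 1) -> b = 0; heap: [0-0 ALLOC][1-27 FREE]
Op 5: free(b) -> (freed b); heap: [0-27 FREE]
Op 6: c = malloc(1) -> c = 0; heap: [0-0 ALLOC][1-27 FREE]
Op 7: free(c) -> (freed c); heap: [0-27 FREE]
Op 8: d = malloc(9) -> d = 0; heap: [0-8 ALLOC][9-27 FREE]

Answer: [0-8 ALLOC][9-27 FREE]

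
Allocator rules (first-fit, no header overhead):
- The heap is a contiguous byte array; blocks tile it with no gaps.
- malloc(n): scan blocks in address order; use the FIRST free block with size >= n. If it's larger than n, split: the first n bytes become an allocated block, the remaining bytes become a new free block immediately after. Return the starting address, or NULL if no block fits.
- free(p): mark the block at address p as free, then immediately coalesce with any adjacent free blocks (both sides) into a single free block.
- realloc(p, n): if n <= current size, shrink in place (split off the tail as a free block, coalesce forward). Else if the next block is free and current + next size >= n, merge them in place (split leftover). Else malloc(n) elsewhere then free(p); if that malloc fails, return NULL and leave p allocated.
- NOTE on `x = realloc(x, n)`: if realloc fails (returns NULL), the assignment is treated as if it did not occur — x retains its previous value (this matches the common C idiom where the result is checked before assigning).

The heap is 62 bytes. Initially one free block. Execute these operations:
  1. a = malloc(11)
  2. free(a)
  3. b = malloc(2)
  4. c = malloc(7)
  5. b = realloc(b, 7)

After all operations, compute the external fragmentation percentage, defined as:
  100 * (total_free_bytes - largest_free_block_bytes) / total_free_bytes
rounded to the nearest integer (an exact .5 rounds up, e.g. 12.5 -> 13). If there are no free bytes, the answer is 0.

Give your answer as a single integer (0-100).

Answer: 4

Derivation:
Op 1: a = malloc(11) -> a = 0; heap: [0-10 ALLOC][11-61 FREE]
Op 2: free(a) -> (freed a); heap: [0-61 FREE]
Op 3: b = malloc(2) -> b = 0; heap: [0-1 ALLOC][2-61 FREE]
Op 4: c = malloc(7) -> c = 2; heap: [0-1 ALLOC][2-8 ALLOC][9-61 FREE]
Op 5: b = realloc(b, 7) -> b = 9; heap: [0-1 FREE][2-8 ALLOC][9-15 ALLOC][16-61 FREE]
Free blocks: [2 46] total_free=48 largest=46 -> 100*(48-46)/48 = 200/48 ≈ 4.167 -> rounds to 4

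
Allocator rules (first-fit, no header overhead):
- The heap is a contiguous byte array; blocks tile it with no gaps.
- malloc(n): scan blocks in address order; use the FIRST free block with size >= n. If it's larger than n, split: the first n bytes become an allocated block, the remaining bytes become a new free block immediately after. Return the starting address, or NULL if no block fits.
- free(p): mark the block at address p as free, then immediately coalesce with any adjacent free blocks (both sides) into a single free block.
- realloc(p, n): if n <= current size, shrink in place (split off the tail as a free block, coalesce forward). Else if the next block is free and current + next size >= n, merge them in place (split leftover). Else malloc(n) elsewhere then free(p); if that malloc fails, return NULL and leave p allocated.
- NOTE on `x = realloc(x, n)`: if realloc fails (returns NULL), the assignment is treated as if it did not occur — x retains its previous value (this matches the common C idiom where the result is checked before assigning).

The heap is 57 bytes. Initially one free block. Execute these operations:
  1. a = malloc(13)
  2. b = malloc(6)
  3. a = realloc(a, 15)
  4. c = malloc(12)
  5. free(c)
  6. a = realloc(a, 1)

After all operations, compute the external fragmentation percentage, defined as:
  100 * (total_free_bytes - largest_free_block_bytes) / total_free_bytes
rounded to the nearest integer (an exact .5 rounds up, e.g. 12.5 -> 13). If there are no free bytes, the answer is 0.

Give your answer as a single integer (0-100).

Answer: 26

Derivation:
Op 1: a = malloc(13) -> a = 0; heap: [0-12 ALLOC][13-56 FREE]
Op 2: b = malloc(6) -> b = 13; heap: [0-12 ALLOC][13-18 ALLOC][19-56 FREE]
Op 3: a = realloc(a, 15) -> a = 19; heap: [0-12 FREE][13-18 ALLOC][19-33 ALLOC][34-56 FREE]
Op 4: c = malloc(12) -> c = 0; heap: [0-11 ALLOC][12-12 FREE][13-18 ALLOC][19-33 ALLOC][34-56 FREE]
Op 5: free(c) -> (freed c); heap: [0-12 FREE][13-18 ALLOC][19-33 ALLOC][34-56 FREE]
Op 6: a = realloc(a, 1) -> a = 19; heap: [0-12 FREE][13-18 ALLOC][19-19 ALLOC][20-56 FREE]
Free blocks: [13 37] total_free=50 largest=37 -> 100*(50-37)/50 = 1300/50 = 26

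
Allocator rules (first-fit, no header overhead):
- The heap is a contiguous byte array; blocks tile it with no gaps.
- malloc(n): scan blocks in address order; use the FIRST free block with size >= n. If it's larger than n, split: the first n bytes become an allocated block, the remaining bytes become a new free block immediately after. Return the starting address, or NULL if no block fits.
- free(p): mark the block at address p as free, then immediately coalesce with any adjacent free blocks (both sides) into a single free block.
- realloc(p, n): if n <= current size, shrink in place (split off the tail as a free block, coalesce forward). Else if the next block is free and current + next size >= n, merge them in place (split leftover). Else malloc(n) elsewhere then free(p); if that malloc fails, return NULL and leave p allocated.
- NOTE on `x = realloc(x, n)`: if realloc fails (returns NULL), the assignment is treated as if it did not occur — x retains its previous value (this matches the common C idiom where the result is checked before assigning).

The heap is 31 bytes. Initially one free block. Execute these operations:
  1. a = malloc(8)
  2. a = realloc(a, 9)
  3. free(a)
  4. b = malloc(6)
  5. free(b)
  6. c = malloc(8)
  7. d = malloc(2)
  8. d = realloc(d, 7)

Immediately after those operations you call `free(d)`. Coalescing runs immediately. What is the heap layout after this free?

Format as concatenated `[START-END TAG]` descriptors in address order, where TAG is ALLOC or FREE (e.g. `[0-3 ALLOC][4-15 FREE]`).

Op 1: a = malloc(8) -> a = 0; heap: [0-7 ALLOC][8-30 FREE]
Op 2: a = realloc(a, 9) -> a = 0; heap: [0-8 ALLOC][9-30 FREE]
Op 3: free(a) -> (freed a); heap: [0-30 FREE]
Op 4: b = malloc(6) -> b = 0; heap: [0-5 ALLOC][6-30 FREE]
Op 5: free(b) -> (freed b); heap: [0-30 FREE]
Op 6: c = malloc(8) -> c = 0; heap: [0-7 ALLOC][8-30 FREE]
Op 7: d = malloc(2) -> d = 8; heap: [0-7 ALLOC][8-9 ALLOC][10-30 FREE]
Op 8: d = realloc(d, 7) -> d = 8; heap: [0-7 ALLOC][8-14 ALLOC][15-30 FREE]
free(d): d = 8 -> block [8-14 ALLOC]; mark free, coalesce with adjacent free neighbors -> [0-7 ALLOC][8-30 FREE]

Answer: [0-7 ALLOC][8-30 FREE]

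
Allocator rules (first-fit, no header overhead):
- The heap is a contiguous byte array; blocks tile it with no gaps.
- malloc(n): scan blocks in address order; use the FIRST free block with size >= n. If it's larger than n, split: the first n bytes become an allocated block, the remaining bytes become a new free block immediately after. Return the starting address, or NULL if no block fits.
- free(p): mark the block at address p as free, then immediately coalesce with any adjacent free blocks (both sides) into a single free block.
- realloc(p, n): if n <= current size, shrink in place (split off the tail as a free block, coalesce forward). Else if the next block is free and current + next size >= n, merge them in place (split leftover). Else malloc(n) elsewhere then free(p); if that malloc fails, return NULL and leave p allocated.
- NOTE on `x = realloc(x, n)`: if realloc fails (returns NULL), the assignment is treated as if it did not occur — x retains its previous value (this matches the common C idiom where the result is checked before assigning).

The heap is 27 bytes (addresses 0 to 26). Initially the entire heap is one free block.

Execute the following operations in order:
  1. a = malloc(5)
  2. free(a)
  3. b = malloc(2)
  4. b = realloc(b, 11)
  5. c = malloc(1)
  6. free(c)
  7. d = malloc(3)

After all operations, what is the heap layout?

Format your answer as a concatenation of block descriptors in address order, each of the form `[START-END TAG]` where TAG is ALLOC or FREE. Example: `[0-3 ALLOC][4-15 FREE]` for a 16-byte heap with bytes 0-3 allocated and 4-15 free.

Op 1: a = malloc(5) -> a = 0; heap: [0-4 ALLOC][5-26 FREE]
Op 2: free(a) -> (freed a); heap: [0-26 FREE]
Op 3: b = malloc(2) -> b = 0; heap: [0-1 ALLOC][2-26 FREE]
Op 4: b = realloc(b, 11) -> b = 0; heap: [0-10 ALLOC][11-26 FREE]
Op 5: c = malloc(1) -> c = 11; heap: [0-10 ALLOC][11-11 ALLOC][12-26 FREE]
Op 6: free(c) -> (freed c); heap: [0-10 ALLOC][11-26 FREE]
Op 7: d = malloc(3) -> d = 11; heap: [0-10 ALLOC][11-13 ALLOC][14-26 FREE]

Answer: [0-10 ALLOC][11-13 ALLOC][14-26 FREE]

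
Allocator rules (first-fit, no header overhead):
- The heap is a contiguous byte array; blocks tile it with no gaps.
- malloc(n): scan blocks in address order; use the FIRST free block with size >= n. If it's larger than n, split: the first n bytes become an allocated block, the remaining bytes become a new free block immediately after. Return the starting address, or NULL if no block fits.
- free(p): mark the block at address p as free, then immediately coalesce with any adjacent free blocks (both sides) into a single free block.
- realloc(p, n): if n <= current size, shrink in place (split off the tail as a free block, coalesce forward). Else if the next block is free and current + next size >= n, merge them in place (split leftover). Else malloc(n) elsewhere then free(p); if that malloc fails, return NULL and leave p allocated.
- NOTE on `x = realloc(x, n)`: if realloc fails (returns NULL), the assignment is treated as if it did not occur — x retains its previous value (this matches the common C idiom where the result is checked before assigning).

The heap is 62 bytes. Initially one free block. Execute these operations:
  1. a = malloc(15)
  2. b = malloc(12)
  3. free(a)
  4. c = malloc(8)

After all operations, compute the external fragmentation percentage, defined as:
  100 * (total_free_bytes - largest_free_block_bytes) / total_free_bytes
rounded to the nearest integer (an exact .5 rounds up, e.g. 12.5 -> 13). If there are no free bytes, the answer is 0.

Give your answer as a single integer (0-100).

Answer: 17

Derivation:
Op 1: a = malloc(15) -> a = 0; heap: [0-14 ALLOC][15-61 FREE]
Op 2: b = malloc(12) -> b = 15; heap: [0-14 ALLOC][15-26 ALLOC][27-61 FREE]
Op 3: free(a) -> (freed a); heap: [0-14 FREE][15-26 ALLOC][27-61 FREE]
Op 4: c = malloc(8) -> c = 0; heap: [0-7 ALLOC][8-14 FREE][15-26 ALLOC][27-61 FREE]
Free blocks: [7 35] total_free=42 largest=35 -> 100*(42-35)/42 = 700/42 ≈ 16.667 -> rounds to 17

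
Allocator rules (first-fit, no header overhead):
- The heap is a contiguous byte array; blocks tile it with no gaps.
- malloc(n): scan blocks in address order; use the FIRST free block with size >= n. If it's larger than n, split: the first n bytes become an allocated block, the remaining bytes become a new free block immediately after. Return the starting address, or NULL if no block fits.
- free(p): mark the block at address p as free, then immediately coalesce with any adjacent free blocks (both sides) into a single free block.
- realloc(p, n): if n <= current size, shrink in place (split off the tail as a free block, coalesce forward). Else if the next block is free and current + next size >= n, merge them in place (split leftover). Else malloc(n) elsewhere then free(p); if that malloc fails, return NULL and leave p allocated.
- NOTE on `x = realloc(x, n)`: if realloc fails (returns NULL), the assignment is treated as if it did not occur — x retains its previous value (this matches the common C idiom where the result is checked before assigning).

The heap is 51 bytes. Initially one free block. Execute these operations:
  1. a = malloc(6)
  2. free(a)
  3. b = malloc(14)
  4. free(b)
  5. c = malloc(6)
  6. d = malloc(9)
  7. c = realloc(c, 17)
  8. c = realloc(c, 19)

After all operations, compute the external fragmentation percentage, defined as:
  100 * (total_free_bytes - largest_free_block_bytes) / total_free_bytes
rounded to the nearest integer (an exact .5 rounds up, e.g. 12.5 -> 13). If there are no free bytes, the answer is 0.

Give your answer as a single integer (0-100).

Op 1: a = malloc(6) -> a = 0; heap: [0-5 ALLOC][6-50 FREE]
Op 2: free(a) -> (freed a); heap: [0-50 FREE]
Op 3: b = malloc(14) -> b = 0; heap: [0-13 ALLOC][14-50 FREE]
Op 4: free(b) -> (freed b); heap: [0-50 FREE]
Op 5: c = malloc(6) -> c = 0; heap: [0-5 ALLOC][6-50 FREE]
Op 6: d = malloc(9) -> d = 6; heap: [0-5 ALLOC][6-14 ALLOC][15-50 FREE]
Op 7: c = realloc(c, 17) -> c = 15; heap: [0-5 FREE][6-14 ALLOC][15-31 ALLOC][32-50 FREE]
Op 8: c = realloc(c, 19) -> c = 15; heap: [0-5 FREE][6-14 ALLOC][15-33 ALLOC][34-50 FREE]
Free blocks: [6 17] total_free=23 largest=17 -> 100*(23-17)/23 = 600/23 ≈ 26.087 -> rounds to 26

Answer: 26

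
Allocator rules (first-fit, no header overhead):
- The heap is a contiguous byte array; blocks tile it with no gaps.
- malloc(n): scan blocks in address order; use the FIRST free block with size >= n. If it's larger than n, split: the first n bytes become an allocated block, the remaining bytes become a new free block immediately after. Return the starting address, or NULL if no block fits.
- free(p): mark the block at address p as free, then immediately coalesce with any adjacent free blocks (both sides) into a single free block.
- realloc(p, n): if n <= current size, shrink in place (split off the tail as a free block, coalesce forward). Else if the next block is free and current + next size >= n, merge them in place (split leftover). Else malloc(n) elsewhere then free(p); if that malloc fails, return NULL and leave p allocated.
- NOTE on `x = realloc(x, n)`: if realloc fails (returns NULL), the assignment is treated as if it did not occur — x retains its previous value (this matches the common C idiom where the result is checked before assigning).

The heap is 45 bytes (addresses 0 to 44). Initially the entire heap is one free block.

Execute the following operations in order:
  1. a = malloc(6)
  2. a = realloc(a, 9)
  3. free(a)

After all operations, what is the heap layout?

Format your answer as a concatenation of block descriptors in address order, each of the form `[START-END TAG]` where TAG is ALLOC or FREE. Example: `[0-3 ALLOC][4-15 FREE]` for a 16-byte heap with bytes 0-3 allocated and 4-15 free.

Op 1: a = malloc(6) -> a = 0; heap: [0-5 ALLOC][6-44 FREE]
Op 2: a = realloc(a, 9) -> a = 0; heap: [0-8 ALLOC][9-44 FREE]
Op 3: free(a) -> (freed a); heap: [0-44 FREE]

Answer: [0-44 FREE]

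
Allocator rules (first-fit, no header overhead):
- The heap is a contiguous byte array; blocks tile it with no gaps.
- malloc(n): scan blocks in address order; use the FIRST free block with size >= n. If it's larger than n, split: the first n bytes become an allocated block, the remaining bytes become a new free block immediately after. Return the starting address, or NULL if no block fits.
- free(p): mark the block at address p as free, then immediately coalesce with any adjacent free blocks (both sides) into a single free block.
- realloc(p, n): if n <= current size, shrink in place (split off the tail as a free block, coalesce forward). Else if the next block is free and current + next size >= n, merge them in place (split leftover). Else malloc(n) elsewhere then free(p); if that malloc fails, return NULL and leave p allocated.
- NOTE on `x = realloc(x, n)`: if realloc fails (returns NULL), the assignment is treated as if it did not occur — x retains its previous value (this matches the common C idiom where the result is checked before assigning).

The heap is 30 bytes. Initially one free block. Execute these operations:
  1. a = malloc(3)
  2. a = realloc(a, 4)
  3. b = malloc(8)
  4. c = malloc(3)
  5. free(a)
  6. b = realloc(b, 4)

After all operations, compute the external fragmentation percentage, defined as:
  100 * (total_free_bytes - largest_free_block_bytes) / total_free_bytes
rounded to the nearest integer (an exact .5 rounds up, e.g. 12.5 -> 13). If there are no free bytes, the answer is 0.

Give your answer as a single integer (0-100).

Answer: 35

Derivation:
Op 1: a = malloc(3) -> a = 0; heap: [0-2 ALLOC][3-29 FREE]
Op 2: a = realloc(a, 4) -> a = 0; heap: [0-3 ALLOC][4-29 FREE]
Op 3: b = malloc(8) -> b = 4; heap: [0-3 ALLOC][4-11 ALLOC][12-29 FREE]
Op 4: c = malloc(3) -> c = 12; heap: [0-3 ALLOC][4-11 ALLOC][12-14 ALLOC][15-29 FREE]
Op 5: free(a) -> (freed a); heap: [0-3 FREE][4-11 ALLOC][12-14 ALLOC][15-29 FREE]
Op 6: b = realloc(b, 4) -> b = 4; heap: [0-3 FREE][4-7 ALLOC][8-11 FREE][12-14 ALLOC][15-29 FREE]
Free blocks: [4 4 15] total_free=23 largest=15 -> 100*(23-15)/23 = 800/23 ≈ 34.783 -> rounds to 35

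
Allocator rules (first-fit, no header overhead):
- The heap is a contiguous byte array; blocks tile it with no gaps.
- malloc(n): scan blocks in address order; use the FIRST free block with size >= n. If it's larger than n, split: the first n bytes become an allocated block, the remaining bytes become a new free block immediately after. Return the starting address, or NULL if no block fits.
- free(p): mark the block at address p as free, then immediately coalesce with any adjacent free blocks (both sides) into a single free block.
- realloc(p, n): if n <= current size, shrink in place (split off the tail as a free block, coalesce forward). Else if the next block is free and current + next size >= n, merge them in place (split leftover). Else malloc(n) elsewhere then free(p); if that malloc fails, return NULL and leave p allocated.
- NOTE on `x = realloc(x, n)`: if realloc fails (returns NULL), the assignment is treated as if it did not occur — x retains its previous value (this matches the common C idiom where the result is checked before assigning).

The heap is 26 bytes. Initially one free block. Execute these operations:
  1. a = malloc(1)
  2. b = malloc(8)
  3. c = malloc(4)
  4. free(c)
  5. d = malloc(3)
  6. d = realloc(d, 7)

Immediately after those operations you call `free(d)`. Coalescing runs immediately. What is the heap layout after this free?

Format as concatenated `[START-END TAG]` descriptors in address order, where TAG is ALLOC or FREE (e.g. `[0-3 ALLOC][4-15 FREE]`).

Op 1: a = malloc(1) -> a = 0; heap: [0-0 ALLOC][1-25 FREE]
Op 2: b = malloc(8) -> b = 1; heap: [0-0 ALLOC][1-8 ALLOC][9-25 FREE]
Op 3: c = malloc(4) -> c = 9; heap: [0-0 ALLOC][1-8 ALLOC][9-12 ALLOC][13-25 FREE]
Op 4: free(c) -> (freed c); heap: [0-0 ALLOC][1-8 ALLOC][9-25 FREE]
Op 5: d = malloc(3) -> d = 9; heap: [0-0 ALLOC][1-8 ALLOC][9-11 ALLOC][12-25 FREE]
Op 6: d = realloc(d, 7) -> d = 9; heap: [0-0 ALLOC][1-8 ALLOC][9-15 ALLOC][16-25 FREE]
free(d): d = 9 -> block [9-15 ALLOC]; mark free, coalesce with adjacent free neighbors -> [0-0 ALLOC][1-8 ALLOC][9-25 FREE]

Answer: [0-0 ALLOC][1-8 ALLOC][9-25 FREE]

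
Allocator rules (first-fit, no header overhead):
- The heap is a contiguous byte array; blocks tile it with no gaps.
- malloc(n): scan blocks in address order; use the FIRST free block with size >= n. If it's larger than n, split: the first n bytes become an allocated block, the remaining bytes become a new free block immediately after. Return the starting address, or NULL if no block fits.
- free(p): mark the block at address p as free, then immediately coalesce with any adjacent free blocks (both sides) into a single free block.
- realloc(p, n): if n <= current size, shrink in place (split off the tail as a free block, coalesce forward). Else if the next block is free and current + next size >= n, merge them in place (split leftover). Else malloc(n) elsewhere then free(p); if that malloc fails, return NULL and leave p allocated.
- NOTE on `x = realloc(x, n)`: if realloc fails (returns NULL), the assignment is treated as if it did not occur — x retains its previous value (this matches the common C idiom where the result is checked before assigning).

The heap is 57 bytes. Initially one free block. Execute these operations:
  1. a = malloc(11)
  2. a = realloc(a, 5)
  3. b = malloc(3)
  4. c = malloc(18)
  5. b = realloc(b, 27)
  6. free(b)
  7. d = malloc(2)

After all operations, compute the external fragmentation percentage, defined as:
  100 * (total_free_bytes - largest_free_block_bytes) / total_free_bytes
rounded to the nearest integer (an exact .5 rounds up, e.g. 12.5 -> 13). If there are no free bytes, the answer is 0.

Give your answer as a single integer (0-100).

Answer: 3

Derivation:
Op 1: a = malloc(11) -> a = 0; heap: [0-10 ALLOC][11-56 FREE]
Op 2: a = realloc(a, 5) -> a = 0; heap: [0-4 ALLOC][5-56 FREE]
Op 3: b = malloc(3) -> b = 5; heap: [0-4 ALLOC][5-7 ALLOC][8-56 FREE]
Op 4: c = malloc(18) -> c = 8; heap: [0-4 ALLOC][5-7 ALLOC][8-25 ALLOC][26-56 FREE]
Op 5: b = realloc(b, 27) -> b = 26; heap: [0-4 ALLOC][5-7 FREE][8-25 ALLOC][26-52 ALLOC][53-56 FREE]
Op 6: free(b) -> (freed b); heap: [0-4 ALLOC][5-7 FREE][8-25 ALLOC][26-56 FREE]
Op 7: d = malloc(2) -> d = 5; heap: [0-4 ALLOC][5-6 ALLOC][7-7 FREE][8-25 ALLOC][26-56 FREE]
Free blocks: [1 31] total_free=32 largest=31 -> 100*(32-31)/32 = 100/32 = 3.125 -> rounds to 3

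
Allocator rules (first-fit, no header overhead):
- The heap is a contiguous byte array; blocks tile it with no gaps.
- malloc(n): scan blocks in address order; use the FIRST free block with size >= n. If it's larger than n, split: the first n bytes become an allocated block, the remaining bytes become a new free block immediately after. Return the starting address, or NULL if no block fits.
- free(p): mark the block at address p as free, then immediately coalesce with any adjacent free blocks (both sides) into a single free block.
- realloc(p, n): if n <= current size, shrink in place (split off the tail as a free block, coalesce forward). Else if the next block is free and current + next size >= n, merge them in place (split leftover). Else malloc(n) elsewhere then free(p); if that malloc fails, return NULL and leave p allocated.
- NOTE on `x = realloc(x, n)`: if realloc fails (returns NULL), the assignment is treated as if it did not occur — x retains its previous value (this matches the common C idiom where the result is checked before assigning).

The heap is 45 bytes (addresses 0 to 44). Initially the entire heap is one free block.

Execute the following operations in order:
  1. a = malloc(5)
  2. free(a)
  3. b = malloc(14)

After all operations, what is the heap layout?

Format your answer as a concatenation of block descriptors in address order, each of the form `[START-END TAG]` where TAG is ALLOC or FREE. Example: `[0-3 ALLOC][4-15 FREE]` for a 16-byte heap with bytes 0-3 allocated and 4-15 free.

Op 1: a = malloc(5) -> a = 0; heap: [0-4 ALLOC][5-44 FREE]
Op 2: free(a) -> (freed a); heap: [0-44 FREE]
Op 3: b = malloc(14) -> b = 0; heap: [0-13 ALLOC][14-44 FREE]

Answer: [0-13 ALLOC][14-44 FREE]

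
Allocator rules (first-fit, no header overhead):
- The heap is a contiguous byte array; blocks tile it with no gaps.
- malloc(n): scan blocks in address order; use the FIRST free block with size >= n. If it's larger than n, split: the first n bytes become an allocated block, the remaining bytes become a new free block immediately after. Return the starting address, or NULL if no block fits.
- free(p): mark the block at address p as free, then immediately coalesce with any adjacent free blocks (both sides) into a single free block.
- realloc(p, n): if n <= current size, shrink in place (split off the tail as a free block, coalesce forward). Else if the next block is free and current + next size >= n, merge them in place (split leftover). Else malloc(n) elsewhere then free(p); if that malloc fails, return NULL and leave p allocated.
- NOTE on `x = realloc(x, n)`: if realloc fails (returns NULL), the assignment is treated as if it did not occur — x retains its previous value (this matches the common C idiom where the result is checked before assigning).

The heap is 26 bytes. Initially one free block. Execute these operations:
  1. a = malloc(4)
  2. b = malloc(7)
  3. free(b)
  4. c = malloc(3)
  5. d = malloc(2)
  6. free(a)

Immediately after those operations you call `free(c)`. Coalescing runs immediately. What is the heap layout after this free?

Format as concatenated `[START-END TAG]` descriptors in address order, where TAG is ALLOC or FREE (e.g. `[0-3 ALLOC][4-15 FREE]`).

Op 1: a = malloc(4) -> a = 0; heap: [0-3 ALLOC][4-25 FREE]
Op 2: b = malloc(7) -> b = 4; heap: [0-3 ALLOC][4-10 ALLOC][11-25 FREE]
Op 3: free(b) -> (freed b); heap: [0-3 ALLOC][4-25 FREE]
Op 4: c = malloc(3) -> c = 4; heap: [0-3 ALLOC][4-6 ALLOC][7-25 FREE]
Op 5: d = malloc(2) -> d = 7; heap: [0-3 ALLOC][4-6 ALLOC][7-8 ALLOC][9-25 FREE]
Op 6: free(a) -> (freed a); heap: [0-3 FREE][4-6 ALLOC][7-8 ALLOC][9-25 FREE]
free(c): c = 4 -> block [4-6 ALLOC]; mark free, coalesce with adjacent free neighbors -> [0-6 FREE][7-8 ALLOC][9-25 FREE]

Answer: [0-6 FREE][7-8 ALLOC][9-25 FREE]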